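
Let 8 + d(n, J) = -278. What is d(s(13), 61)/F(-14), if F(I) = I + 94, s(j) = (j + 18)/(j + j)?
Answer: -143/40 ≈ -3.5750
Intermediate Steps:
s(j) = (18 + j)/(2*j) (s(j) = (18 + j)/((2*j)) = (18 + j)*(1/(2*j)) = (18 + j)/(2*j))
F(I) = 94 + I
d(n, J) = -286 (d(n, J) = -8 - 278 = -286)
d(s(13), 61)/F(-14) = -286/(94 - 14) = -286/80 = -286*1/80 = -143/40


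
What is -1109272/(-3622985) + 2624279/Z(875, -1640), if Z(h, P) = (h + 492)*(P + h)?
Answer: -1669539342491/757750935735 ≈ -2.2033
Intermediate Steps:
Z(h, P) = (492 + h)*(P + h)
-1109272/(-3622985) + 2624279/Z(875, -1640) = -1109272/(-3622985) + 2624279/(875**2 + 492*(-1640) + 492*875 - 1640*875) = -1109272*(-1/3622985) + 2624279/(765625 - 806880 + 430500 - 1435000) = 1109272/3622985 + 2624279/(-1045755) = 1109272/3622985 + 2624279*(-1/1045755) = 1109272/3622985 - 2624279/1045755 = -1669539342491/757750935735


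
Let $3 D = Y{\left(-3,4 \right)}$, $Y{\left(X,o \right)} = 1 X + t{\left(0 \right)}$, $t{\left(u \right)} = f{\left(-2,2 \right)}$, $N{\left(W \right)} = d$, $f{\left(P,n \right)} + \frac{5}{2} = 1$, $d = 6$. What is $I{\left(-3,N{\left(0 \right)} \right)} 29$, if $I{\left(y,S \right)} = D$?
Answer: $- \frac{87}{2} \approx -43.5$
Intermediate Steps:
$f{\left(P,n \right)} = - \frac{3}{2}$ ($f{\left(P,n \right)} = - \frac{5}{2} + 1 = - \frac{3}{2}$)
$N{\left(W \right)} = 6$
$t{\left(u \right)} = - \frac{3}{2}$
$Y{\left(X,o \right)} = - \frac{3}{2} + X$ ($Y{\left(X,o \right)} = 1 X - \frac{3}{2} = X - \frac{3}{2} = - \frac{3}{2} + X$)
$D = - \frac{3}{2}$ ($D = \frac{- \frac{3}{2} - 3}{3} = \frac{1}{3} \left(- \frac{9}{2}\right) = - \frac{3}{2} \approx -1.5$)
$I{\left(y,S \right)} = - \frac{3}{2}$
$I{\left(-3,N{\left(0 \right)} \right)} 29 = \left(- \frac{3}{2}\right) 29 = - \frac{87}{2}$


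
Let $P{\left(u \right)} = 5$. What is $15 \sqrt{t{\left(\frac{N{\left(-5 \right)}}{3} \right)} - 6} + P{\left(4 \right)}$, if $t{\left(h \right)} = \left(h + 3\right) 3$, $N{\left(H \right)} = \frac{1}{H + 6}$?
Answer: $35$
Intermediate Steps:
$N{\left(H \right)} = \frac{1}{6 + H}$
$t{\left(h \right)} = 9 + 3 h$ ($t{\left(h \right)} = \left(3 + h\right) 3 = 9 + 3 h$)
$15 \sqrt{t{\left(\frac{N{\left(-5 \right)}}{3} \right)} - 6} + P{\left(4 \right)} = 15 \sqrt{\left(9 + 3 \frac{1}{\left(6 - 5\right) 3}\right) - 6} + 5 = 15 \sqrt{\left(9 + 3 \cdot 1^{-1} \cdot \frac{1}{3}\right) - 6} + 5 = 15 \sqrt{\left(9 + 3 \cdot 1 \cdot \frac{1}{3}\right) - 6} + 5 = 15 \sqrt{\left(9 + 3 \cdot \frac{1}{3}\right) - 6} + 5 = 15 \sqrt{\left(9 + 1\right) - 6} + 5 = 15 \sqrt{10 - 6} + 5 = 15 \sqrt{4} + 5 = 15 \cdot 2 + 5 = 30 + 5 = 35$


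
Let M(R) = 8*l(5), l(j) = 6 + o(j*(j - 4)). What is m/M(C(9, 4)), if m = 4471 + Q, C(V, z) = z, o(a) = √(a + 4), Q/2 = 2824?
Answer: 3373/24 ≈ 140.54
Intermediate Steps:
Q = 5648 (Q = 2*2824 = 5648)
o(a) = √(4 + a)
m = 10119 (m = 4471 + 5648 = 10119)
l(j) = 6 + √(4 + j*(-4 + j)) (l(j) = 6 + √(4 + j*(j - 4)) = 6 + √(4 + j*(-4 + j)))
M(R) = 72 (M(R) = 8*(6 + √(4 + 5*(-4 + 5))) = 8*(6 + √(4 + 5*1)) = 8*(6 + √(4 + 5)) = 8*(6 + √9) = 8*(6 + 3) = 8*9 = 72)
m/M(C(9, 4)) = 10119/72 = 10119*(1/72) = 3373/24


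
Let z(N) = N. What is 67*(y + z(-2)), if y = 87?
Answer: 5695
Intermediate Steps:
67*(y + z(-2)) = 67*(87 - 2) = 67*85 = 5695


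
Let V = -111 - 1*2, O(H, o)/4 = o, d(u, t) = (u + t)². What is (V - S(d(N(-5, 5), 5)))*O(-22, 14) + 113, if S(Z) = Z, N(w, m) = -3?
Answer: -6439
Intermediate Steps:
d(u, t) = (t + u)²
O(H, o) = 4*o
V = -113 (V = -111 - 2 = -113)
(V - S(d(N(-5, 5), 5)))*O(-22, 14) + 113 = (-113 - (5 - 3)²)*(4*14) + 113 = (-113 - 1*2²)*56 + 113 = (-113 - 1*4)*56 + 113 = (-113 - 4)*56 + 113 = -117*56 + 113 = -6552 + 113 = -6439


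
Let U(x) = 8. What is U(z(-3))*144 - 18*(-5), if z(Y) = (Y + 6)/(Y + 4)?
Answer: 1242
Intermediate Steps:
z(Y) = (6 + Y)/(4 + Y)
U(z(-3))*144 - 18*(-5) = 8*144 - 18*(-5) = 1152 + 90 = 1242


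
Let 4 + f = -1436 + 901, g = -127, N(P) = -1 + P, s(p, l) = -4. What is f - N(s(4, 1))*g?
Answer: -1174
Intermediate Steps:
f = -539 (f = -4 + (-1436 + 901) = -4 - 535 = -539)
f - N(s(4, 1))*g = -539 - (-1 - 4)*(-127) = -539 - (-5)*(-127) = -539 - 1*635 = -539 - 635 = -1174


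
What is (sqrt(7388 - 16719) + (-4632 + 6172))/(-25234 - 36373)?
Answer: -220/8801 - I*sqrt(9331)/61607 ≈ -0.024997 - 0.001568*I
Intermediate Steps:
(sqrt(7388 - 16719) + (-4632 + 6172))/(-25234 - 36373) = (sqrt(-9331) + 1540)/(-61607) = (I*sqrt(9331) + 1540)*(-1/61607) = (1540 + I*sqrt(9331))*(-1/61607) = -220/8801 - I*sqrt(9331)/61607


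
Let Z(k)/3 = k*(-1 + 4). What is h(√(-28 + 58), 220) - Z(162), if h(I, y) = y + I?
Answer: -1238 + √30 ≈ -1232.5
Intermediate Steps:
h(I, y) = I + y
Z(k) = 9*k (Z(k) = 3*(k*(-1 + 4)) = 3*(k*3) = 3*(3*k) = 9*k)
h(√(-28 + 58), 220) - Z(162) = (√(-28 + 58) + 220) - 9*162 = (√30 + 220) - 1*1458 = (220 + √30) - 1458 = -1238 + √30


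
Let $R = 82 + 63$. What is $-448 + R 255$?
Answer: $36527$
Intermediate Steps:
$R = 145$
$-448 + R 255 = -448 + 145 \cdot 255 = -448 + 36975 = 36527$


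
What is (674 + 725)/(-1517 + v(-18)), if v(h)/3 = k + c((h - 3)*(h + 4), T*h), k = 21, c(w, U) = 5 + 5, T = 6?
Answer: -1399/1424 ≈ -0.98244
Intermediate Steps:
c(w, U) = 10
v(h) = 93 (v(h) = 3*(21 + 10) = 3*31 = 93)
(674 + 725)/(-1517 + v(-18)) = (674 + 725)/(-1517 + 93) = 1399/(-1424) = 1399*(-1/1424) = -1399/1424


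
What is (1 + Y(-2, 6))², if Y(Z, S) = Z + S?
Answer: 25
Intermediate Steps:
Y(Z, S) = S + Z
(1 + Y(-2, 6))² = (1 + (6 - 2))² = (1 + 4)² = 5² = 25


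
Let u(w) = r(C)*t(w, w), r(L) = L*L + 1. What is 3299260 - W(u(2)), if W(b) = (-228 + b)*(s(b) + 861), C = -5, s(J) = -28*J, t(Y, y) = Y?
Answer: 3194540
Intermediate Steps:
r(L) = 1 + L² (r(L) = L² + 1 = 1 + L²)
u(w) = 26*w (u(w) = (1 + (-5)²)*w = (1 + 25)*w = 26*w)
W(b) = (-228 + b)*(861 - 28*b) (W(b) = (-228 + b)*(-28*b + 861) = (-228 + b)*(861 - 28*b))
3299260 - W(u(2)) = 3299260 - (-196308 - 28*(26*2)² + 7245*(26*2)) = 3299260 - (-196308 - 28*52² + 7245*52) = 3299260 - (-196308 - 28*2704 + 376740) = 3299260 - (-196308 - 75712 + 376740) = 3299260 - 1*104720 = 3299260 - 104720 = 3194540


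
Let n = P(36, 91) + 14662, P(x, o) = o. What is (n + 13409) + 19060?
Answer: 47222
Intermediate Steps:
n = 14753 (n = 91 + 14662 = 14753)
(n + 13409) + 19060 = (14753 + 13409) + 19060 = 28162 + 19060 = 47222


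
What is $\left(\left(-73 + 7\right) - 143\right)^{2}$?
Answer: $43681$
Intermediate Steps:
$\left(\left(-73 + 7\right) - 143\right)^{2} = \left(-66 - 143\right)^{2} = \left(-209\right)^{2} = 43681$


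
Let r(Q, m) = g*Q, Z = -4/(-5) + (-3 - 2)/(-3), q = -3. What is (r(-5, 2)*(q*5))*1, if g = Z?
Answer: 185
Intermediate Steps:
Z = 37/15 (Z = -4*(-1/5) - 5*(-1/3) = 4/5 + 5/3 = 37/15 ≈ 2.4667)
g = 37/15 ≈ 2.4667
r(Q, m) = 37*Q/15
(r(-5, 2)*(q*5))*1 = (((37/15)*(-5))*(-3*5))*1 = -37/3*(-15)*1 = 185*1 = 185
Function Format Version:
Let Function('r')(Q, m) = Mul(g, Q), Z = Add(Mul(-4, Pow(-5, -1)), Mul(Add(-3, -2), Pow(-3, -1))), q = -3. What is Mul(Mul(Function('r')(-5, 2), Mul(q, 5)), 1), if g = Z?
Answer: 185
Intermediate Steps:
Z = Rational(37, 15) (Z = Add(Mul(-4, Rational(-1, 5)), Mul(-5, Rational(-1, 3))) = Add(Rational(4, 5), Rational(5, 3)) = Rational(37, 15) ≈ 2.4667)
g = Rational(37, 15) ≈ 2.4667
Function('r')(Q, m) = Mul(Rational(37, 15), Q)
Mul(Mul(Function('r')(-5, 2), Mul(q, 5)), 1) = Mul(Mul(Mul(Rational(37, 15), -5), Mul(-3, 5)), 1) = Mul(Mul(Rational(-37, 3), -15), 1) = Mul(185, 1) = 185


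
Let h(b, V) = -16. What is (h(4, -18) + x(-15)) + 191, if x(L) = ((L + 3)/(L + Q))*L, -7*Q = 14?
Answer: 2795/17 ≈ 164.41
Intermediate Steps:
Q = -2 (Q = -⅐*14 = -2)
x(L) = L*(3 + L)/(-2 + L) (x(L) = ((L + 3)/(L - 2))*L = ((3 + L)/(-2 + L))*L = L*(3 + L)/(-2 + L))
(h(4, -18) + x(-15)) + 191 = (-16 - 15*(3 - 15)/(-2 - 15)) + 191 = (-16 - 15*(-12)/(-17)) + 191 = (-16 - 15*(-1/17)*(-12)) + 191 = (-16 - 180/17) + 191 = -452/17 + 191 = 2795/17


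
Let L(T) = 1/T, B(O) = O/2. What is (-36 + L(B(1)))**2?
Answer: 1156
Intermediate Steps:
B(O) = O/2 (B(O) = O*(1/2) = O/2)
(-36 + L(B(1)))**2 = (-36 + 1/((1/2)*1))**2 = (-36 + 1/(1/2))**2 = (-36 + 2)**2 = (-34)**2 = 1156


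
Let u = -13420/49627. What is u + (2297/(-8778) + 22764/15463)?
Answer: 904622221501/962297405454 ≈ 0.94007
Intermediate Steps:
u = -13420/49627 (u = -13420*1/49627 = -13420/49627 ≈ -0.27042)
u + (2297/(-8778) + 22764/15463) = -13420/49627 + (2297/(-8778) + 22764/15463) = -13420/49627 + (2297*(-1/8778) + 22764*(1/15463)) = -13420/49627 + (-2297/8778 + 3252/2209) = -13420/49627 + 23471983/19390602 = 904622221501/962297405454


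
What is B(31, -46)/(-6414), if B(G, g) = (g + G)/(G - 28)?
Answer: 5/6414 ≈ 0.00077954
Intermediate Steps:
B(G, g) = (G + g)/(-28 + G)
B(31, -46)/(-6414) = ((31 - 46)/(-28 + 31))/(-6414) = (-15/3)*(-1/6414) = ((⅓)*(-15))*(-1/6414) = -5*(-1/6414) = 5/6414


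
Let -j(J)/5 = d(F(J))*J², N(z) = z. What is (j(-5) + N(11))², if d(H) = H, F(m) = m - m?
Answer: 121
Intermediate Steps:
F(m) = 0
j(J) = 0 (j(J) = -0*J² = -5*0 = 0)
(j(-5) + N(11))² = (0 + 11)² = 11² = 121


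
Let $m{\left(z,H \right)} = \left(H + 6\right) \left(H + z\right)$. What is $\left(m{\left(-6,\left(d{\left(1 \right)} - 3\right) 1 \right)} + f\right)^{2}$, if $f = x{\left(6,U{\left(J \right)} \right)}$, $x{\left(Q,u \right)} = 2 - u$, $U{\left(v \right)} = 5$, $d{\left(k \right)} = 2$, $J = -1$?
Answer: $1444$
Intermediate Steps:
$f = -3$ ($f = 2 - 5 = -3$)
$m{\left(z,H \right)} = \left(6 + H\right) \left(H + z\right)$
$\left(m{\left(-6,\left(d{\left(1 \right)} - 3\right) 1 \right)} + f\right)^{2} = \left(\left(\left(\left(2 - 3\right) 1\right)^{2} + 6 \left(2 - 3\right) 1 + 6 \left(-6\right) + \left(2 - 3\right) 1 \left(-6\right)\right) - 3\right)^{2} = \left(\left(\left(\left(-1\right) 1\right)^{2} + 6 \left(\left(-1\right) 1\right) - 36 + \left(-1\right) 1 \left(-6\right)\right) - 3\right)^{2} = \left(\left(\left(-1\right)^{2} + 6 \left(-1\right) - 36 - -6\right) - 3\right)^{2} = \left(\left(1 - 6 - 36 + 6\right) - 3\right)^{2} = \left(-35 - 3\right)^{2} = \left(-38\right)^{2} = 1444$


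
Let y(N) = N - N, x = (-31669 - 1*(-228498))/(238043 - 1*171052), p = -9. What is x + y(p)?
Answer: 196829/66991 ≈ 2.9381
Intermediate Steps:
x = 196829/66991 (x = (-31669 + 228498)/(238043 - 171052) = 196829/66991 ≈ 2.9381)
y(N) = 0
x + y(p) = 196829/66991 + 0 = 196829/66991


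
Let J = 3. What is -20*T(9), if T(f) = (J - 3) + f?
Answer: -180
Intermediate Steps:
T(f) = f (T(f) = (3 - 3) + f = 0 + f = f)
-20*T(9) = -20*9 = -180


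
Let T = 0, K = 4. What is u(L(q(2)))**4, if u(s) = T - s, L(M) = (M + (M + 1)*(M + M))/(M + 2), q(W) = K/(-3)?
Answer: 16/81 ≈ 0.19753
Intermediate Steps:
q(W) = -4/3 (q(W) = 4/(-3) = 4*(-1/3) = -4/3)
L(M) = (M + 2*M*(1 + M))/(2 + M) (L(M) = (M + (1 + M)*(2*M))/(2 + M) = (M + 2*M*(1 + M))/(2 + M))
u(s) = -s (u(s) = 0 - s = -s)
u(L(q(2)))**4 = (-(-4)*(3 + 2*(-4/3))/(3*(2 - 4/3)))**4 = (-(-4)*(3 - 8/3)/(3*2/3))**4 = (-(-4)*3/(3*2*3))**4 = (-1*(-2/3))**4 = (2/3)**4 = 16/81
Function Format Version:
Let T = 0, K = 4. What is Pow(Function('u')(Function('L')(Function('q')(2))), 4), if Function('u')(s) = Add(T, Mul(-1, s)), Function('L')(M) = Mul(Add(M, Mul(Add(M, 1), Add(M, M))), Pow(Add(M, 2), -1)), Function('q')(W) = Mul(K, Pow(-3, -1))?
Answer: Rational(16, 81) ≈ 0.19753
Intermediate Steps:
Function('q')(W) = Rational(-4, 3) (Function('q')(W) = Mul(4, Pow(-3, -1)) = Mul(4, Rational(-1, 3)) = Rational(-4, 3))
Function('L')(M) = Mul(Pow(Add(2, M), -1), Add(M, Mul(2, M, Add(1, M)))) (Function('L')(M) = Mul(Add(M, Mul(Add(1, M), Mul(2, M))), Pow(Add(2, M), -1)) = Mul(Add(M, Mul(2, M, Add(1, M))), Pow(Add(2, M), -1)) = Mul(Pow(Add(2, M), -1), Add(M, Mul(2, M, Add(1, M)))))
Function('u')(s) = Mul(-1, s) (Function('u')(s) = Add(0, Mul(-1, s)) = Mul(-1, s))
Pow(Function('u')(Function('L')(Function('q')(2))), 4) = Pow(Mul(-1, Mul(Rational(-4, 3), Pow(Add(2, Rational(-4, 3)), -1), Add(3, Mul(2, Rational(-4, 3))))), 4) = Pow(Mul(-1, Mul(Rational(-4, 3), Pow(Rational(2, 3), -1), Add(3, Rational(-8, 3)))), 4) = Pow(Mul(-1, Mul(Rational(-4, 3), Rational(3, 2), Rational(1, 3))), 4) = Pow(Mul(-1, Rational(-2, 3)), 4) = Pow(Rational(2, 3), 4) = Rational(16, 81)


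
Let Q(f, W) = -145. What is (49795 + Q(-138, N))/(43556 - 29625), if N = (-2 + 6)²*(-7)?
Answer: 49650/13931 ≈ 3.5640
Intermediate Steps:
N = -112 (N = 4²*(-7) = 16*(-7) = -112)
(49795 + Q(-138, N))/(43556 - 29625) = (49795 - 145)/(43556 - 29625) = 49650/13931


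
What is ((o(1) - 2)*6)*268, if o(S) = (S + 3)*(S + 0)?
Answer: 3216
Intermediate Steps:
o(S) = S*(3 + S) (o(S) = (3 + S)*S = S*(3 + S))
((o(1) - 2)*6)*268 = ((1*(3 + 1) - 2)*6)*268 = ((1*4 - 2)*6)*268 = ((4 - 2)*6)*268 = (2*6)*268 = 12*268 = 3216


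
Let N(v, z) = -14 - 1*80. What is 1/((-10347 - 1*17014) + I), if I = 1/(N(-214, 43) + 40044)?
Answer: -39950/1093071949 ≈ -3.6548e-5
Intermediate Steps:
N(v, z) = -94 (N(v, z) = -14 - 80 = -94)
I = 1/39950 (I = 1/(-94 + 40044) = 1/39950 ≈ 2.5031e-5)
1/((-10347 - 1*17014) + I) = 1/((-10347 - 1*17014) + 1/39950) = 1/((-10347 - 17014) + 1/39950) = 1/(-27361 + 1/39950) = 1/(-1093071949/39950) = -39950/1093071949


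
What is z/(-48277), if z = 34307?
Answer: -34307/48277 ≈ -0.71063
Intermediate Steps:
z/(-48277) = 34307/(-48277) = 34307*(-1/48277) = -34307/48277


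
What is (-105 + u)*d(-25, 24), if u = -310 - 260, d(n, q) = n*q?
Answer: 405000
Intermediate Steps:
u = -570
(-105 + u)*d(-25, 24) = (-105 - 570)*(-25*24) = -675*(-600) = 405000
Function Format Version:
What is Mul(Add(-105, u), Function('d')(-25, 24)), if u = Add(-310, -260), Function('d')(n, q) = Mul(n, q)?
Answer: 405000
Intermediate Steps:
u = -570
Mul(Add(-105, u), Function('d')(-25, 24)) = Mul(Add(-105, -570), Mul(-25, 24)) = Mul(-675, -600) = 405000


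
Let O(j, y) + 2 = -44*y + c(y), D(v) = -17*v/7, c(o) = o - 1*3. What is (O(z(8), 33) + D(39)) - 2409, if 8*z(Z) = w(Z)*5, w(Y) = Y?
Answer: -27494/7 ≈ -3927.7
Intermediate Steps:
c(o) = -3 + o (c(o) = o - 3 = -3 + o)
D(v) = -17*v/7 (D(v) = -17*v*(⅐) = -17*v/7)
z(Z) = 5*Z/8 (z(Z) = (Z*5)/8 = (5*Z)/8 = 5*Z/8)
O(j, y) = -5 - 43*y (O(j, y) = -2 + (-44*y + (-3 + y)) = -2 + (-3 - 43*y) = -5 - 43*y)
(O(z(8), 33) + D(39)) - 2409 = ((-5 - 43*33) - 17/7*39) - 2409 = ((-5 - 1419) - 663/7) - 2409 = (-1424 - 663/7) - 2409 = -10631/7 - 2409 = -27494/7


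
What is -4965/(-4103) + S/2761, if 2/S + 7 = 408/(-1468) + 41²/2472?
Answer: 7458898264671/6164478639605 ≈ 1.2100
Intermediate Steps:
S = -1814448/5985785 (S = 2/(-7 + (408/(-1468) + 41²/2472)) = 2/(-7 + (408*(-1/1468) + 1681*(1/2472))) = 2/(-7 + (-102/367 + 1681/2472)) = 2/(-7 + 364783/907224) = 2/(-5985785/907224) = 2*(-907224/5985785) = -1814448/5985785 ≈ -0.30313)
-4965/(-4103) + S/2761 = -4965/(-4103) - 1814448/5985785/2761 = -4965*(-1/4103) - 1814448/5985785*1/2761 = 4965/4103 - 1814448/16526752385 = 7458898264671/6164478639605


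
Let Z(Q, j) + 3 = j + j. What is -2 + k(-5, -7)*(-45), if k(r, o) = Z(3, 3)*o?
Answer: 943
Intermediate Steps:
Z(Q, j) = -3 + 2*j (Z(Q, j) = -3 + (j + j) = -3 + 2*j)
k(r, o) = 3*o (k(r, o) = (-3 + 2*3)*o = (-3 + 6)*o = 3*o)
-2 + k(-5, -7)*(-45) = -2 + (3*(-7))*(-45) = -2 - 21*(-45) = -2 + 945 = 943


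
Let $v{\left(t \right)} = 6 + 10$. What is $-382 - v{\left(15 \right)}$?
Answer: $-398$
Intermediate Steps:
$v{\left(t \right)} = 16$
$-382 - v{\left(15 \right)} = -382 - 16 = -398$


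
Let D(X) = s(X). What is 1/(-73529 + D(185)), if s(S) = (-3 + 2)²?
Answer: -1/73528 ≈ -1.3600e-5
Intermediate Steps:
s(S) = 1 (s(S) = (-1)² = 1)
D(X) = 1
1/(-73529 + D(185)) = 1/(-73529 + 1) = 1/(-73528) = -1/73528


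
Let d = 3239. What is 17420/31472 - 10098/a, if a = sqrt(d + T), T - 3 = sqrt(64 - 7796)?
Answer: 4355/7868 - 5049*sqrt(2)/sqrt(1621 + I*sqrt(1933)) ≈ -176.75 + 2.404*I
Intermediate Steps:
T = 3 + 2*I*sqrt(1933) (T = 3 + sqrt(64 - 7796) = 3 + sqrt(-7732) = 3 + 2*I*sqrt(1933) ≈ 3.0 + 87.932*I)
a = sqrt(3242 + 2*I*sqrt(1933)) (a = sqrt(3239 + (3 + 2*I*sqrt(1933))) = sqrt(3242 + 2*I*sqrt(1933)) ≈ 56.944 + 0.7721*I)
17420/31472 - 10098/a = 17420/31472 - 10098/sqrt(3242 + 2*I*sqrt(1933)) = 17420*(1/31472) - 10098/sqrt(3242 + 2*I*sqrt(1933)) = 4355/7868 - 10098/sqrt(3242 + 2*I*sqrt(1933))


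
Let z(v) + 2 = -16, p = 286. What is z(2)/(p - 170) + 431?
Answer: 24989/58 ≈ 430.84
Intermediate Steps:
z(v) = -18 (z(v) = -2 - 16 = -18)
z(2)/(p - 170) + 431 = -18/(286 - 170) + 431 = -18/116 + 431 = -18*1/116 + 431 = -9/58 + 431 = 24989/58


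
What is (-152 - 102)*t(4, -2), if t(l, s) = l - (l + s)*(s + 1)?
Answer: -1524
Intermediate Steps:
t(l, s) = l - (1 + s)*(l + s) (t(l, s) = l - (l + s)*(1 + s) = l - (1 + s)*(l + s))
(-152 - 102)*t(4, -2) = (-152 - 102)*(-1*(-2)*(1 + 4 - 2)) = -(-254)*(-2)*3 = -254*6 = -1524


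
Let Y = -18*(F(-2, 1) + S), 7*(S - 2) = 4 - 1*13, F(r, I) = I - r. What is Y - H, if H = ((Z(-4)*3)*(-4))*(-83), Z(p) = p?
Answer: 27420/7 ≈ 3917.1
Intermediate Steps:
S = 5/7 (S = 2 + (4 - 1*13)/7 = 2 + (4 - 13)/7 = 2 + (1/7)*(-9) = 2 - 9/7 = 5/7 ≈ 0.71429)
Y = -468/7 (Y = -18*((1 - 1*(-2)) + 5/7) = -18*((1 + 2) + 5/7) = -18*(3 + 5/7) = -18*26/7 = -468/7 ≈ -66.857)
H = -3984 (H = (-4*3*(-4))*(-83) = -12*(-4)*(-83) = 48*(-83) = -3984)
Y - H = -468/7 - 1*(-3984) = -468/7 + 3984 = 27420/7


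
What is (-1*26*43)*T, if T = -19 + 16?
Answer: 3354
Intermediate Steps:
T = -3
(-1*26*43)*T = (-1*26*43)*(-3) = -26*43*(-3) = -1118*(-3) = 3354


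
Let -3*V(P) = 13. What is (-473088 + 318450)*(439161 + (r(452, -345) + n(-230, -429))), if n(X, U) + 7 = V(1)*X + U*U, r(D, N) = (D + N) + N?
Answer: -96486947106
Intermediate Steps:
V(P) = -13/3 (V(P) = -1/3*13 = -13/3)
r(D, N) = D + 2*N
n(X, U) = -7 + U**2 - 13*X/3 (n(X, U) = -7 + (-13*X/3 + U*U) = -7 + (-13*X/3 + U**2) = -7 + (U**2 - 13*X/3) = -7 + U**2 - 13*X/3)
(-473088 + 318450)*(439161 + (r(452, -345) + n(-230, -429))) = (-473088 + 318450)*(439161 + ((452 + 2*(-345)) + (-7 + (-429)**2 - 13/3*(-230)))) = -154638*(439161 + ((452 - 690) + (-7 + 184041 + 2990/3))) = -154638*(439161 + (-238 + 555092/3)) = -154638*(439161 + 554378/3) = -154638*1871861/3 = -96486947106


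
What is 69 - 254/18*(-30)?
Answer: 1477/3 ≈ 492.33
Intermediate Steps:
69 - 254/18*(-30) = 69 - 254*1/18*(-30) = 69 - 127/9*(-30) = 69 + 1270/3 = 1477/3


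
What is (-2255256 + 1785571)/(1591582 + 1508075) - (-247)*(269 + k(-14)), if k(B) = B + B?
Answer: 184512812554/3099657 ≈ 59527.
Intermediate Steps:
k(B) = 2*B
(-2255256 + 1785571)/(1591582 + 1508075) - (-247)*(269 + k(-14)) = (-2255256 + 1785571)/(1591582 + 1508075) - (-247)*(269 + 2*(-14)) = -469685/3099657 - (-247)*(269 - 28) = -469685*1/3099657 - (-247)*241 = -469685/3099657 - 1*(-59527) = -469685/3099657 + 59527 = 184512812554/3099657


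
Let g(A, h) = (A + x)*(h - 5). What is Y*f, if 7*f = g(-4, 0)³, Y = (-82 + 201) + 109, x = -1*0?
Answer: 1824000/7 ≈ 2.6057e+5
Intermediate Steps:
x = 0
g(A, h) = A*(-5 + h) (g(A, h) = (A + 0)*(h - 5) = A*(-5 + h))
Y = 228 (Y = 119 + 109 = 228)
f = 8000/7 (f = (-4*(-5 + 0))³/7 = (-4*(-5))³/7 = (⅐)*20³ = (⅐)*8000 = 8000/7 ≈ 1142.9)
Y*f = 228*(8000/7) = 1824000/7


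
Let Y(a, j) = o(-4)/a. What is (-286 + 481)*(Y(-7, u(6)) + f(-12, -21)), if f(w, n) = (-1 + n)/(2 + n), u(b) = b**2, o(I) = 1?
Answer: 26325/133 ≈ 197.93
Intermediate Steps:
Y(a, j) = 1/a
f(w, n) = (-1 + n)/(2 + n)
(-286 + 481)*(Y(-7, u(6)) + f(-12, -21)) = (-286 + 481)*(1/(-7) + (-1 - 21)/(2 - 21)) = 195*(-1/7 - 22/(-19)) = 195*(-1/7 - 1/19*(-22)) = 195*(-1/7 + 22/19) = 195*(135/133) = 26325/133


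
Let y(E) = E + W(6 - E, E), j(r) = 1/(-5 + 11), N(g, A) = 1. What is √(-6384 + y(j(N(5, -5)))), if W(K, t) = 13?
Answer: 5*I*√9174/6 ≈ 79.818*I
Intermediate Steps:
j(r) = ⅙ (j(r) = 1/6 = ⅙)
y(E) = 13 + E (y(E) = E + 13 = 13 + E)
√(-6384 + y(j(N(5, -5)))) = √(-6384 + (13 + ⅙)) = √(-6384 + 79/6) = √(-38225/6) = 5*I*√9174/6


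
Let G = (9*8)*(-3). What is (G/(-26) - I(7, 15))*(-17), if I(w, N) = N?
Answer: 1479/13 ≈ 113.77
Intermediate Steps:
G = -216 (G = 72*(-3) = -216)
(G/(-26) - I(7, 15))*(-17) = (-216/(-26) - 1*15)*(-17) = (-216*(-1/26) - 15)*(-17) = (108/13 - 15)*(-17) = -87/13*(-17) = 1479/13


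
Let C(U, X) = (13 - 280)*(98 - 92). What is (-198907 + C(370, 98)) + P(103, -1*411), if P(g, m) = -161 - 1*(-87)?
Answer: -200583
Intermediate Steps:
C(U, X) = -1602 (C(U, X) = -267*6 = -1602)
P(g, m) = -74 (P(g, m) = -161 + 87 = -74)
(-198907 + C(370, 98)) + P(103, -1*411) = (-198907 - 1602) - 74 = -200509 - 74 = -200583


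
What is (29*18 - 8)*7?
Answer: 3598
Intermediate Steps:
(29*18 - 8)*7 = (522 - 8)*7 = 514*7 = 3598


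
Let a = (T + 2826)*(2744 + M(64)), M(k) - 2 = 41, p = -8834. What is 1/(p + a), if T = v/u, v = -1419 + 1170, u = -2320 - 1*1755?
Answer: 4075/32059648063 ≈ 1.2711e-7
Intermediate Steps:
M(k) = 43 (M(k) = 2 + 41 = 43)
u = -4075 (u = -2320 - 1755 = -4075)
v = -249
T = 249/4075 (T = -249/(-4075) = -249*(-1/4075) = 249/4075 ≈ 0.061104)
a = 32095646613/4075 (a = (249/4075 + 2826)*(2744 + 43) = (11516199/4075)*2787 = 32095646613/4075 ≈ 7.8762e+6)
1/(p + a) = 1/(-8834 + 32095646613/4075) = 1/(32059648063/4075) = 4075/32059648063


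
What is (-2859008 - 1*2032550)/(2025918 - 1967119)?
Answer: -4891558/58799 ≈ -83.191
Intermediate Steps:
(-2859008 - 1*2032550)/(2025918 - 1967119) = (-2859008 - 2032550)/58799 = -4891558*1/58799 = -4891558/58799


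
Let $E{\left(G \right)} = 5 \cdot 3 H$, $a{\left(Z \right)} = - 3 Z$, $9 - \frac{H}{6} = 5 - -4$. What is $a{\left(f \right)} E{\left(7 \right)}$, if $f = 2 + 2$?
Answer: $0$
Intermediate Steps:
$f = 4$
$H = 0$ ($H = 54 - 6 \left(5 - -4\right) = 54 - 6 \left(5 + 4\right) = 54 - 54 = 0$)
$E{\left(G \right)} = 0$ ($E{\left(G \right)} = 5 \cdot 3 \cdot 0 = 15 \cdot 0 = 0$)
$a{\left(f \right)} E{\left(7 \right)} = \left(-3\right) 4 \cdot 0 = \left(-12\right) 0 = 0$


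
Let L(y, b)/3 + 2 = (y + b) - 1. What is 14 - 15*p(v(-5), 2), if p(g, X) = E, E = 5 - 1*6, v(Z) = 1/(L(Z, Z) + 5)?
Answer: 29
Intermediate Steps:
L(y, b) = -9 + 3*b + 3*y (L(y, b) = -6 + 3*((y + b) - 1) = -6 + 3*((b + y) - 1) = -6 + 3*(-1 + b + y) = -6 + (-3 + 3*b + 3*y) = -9 + 3*b + 3*y)
v(Z) = 1/(-4 + 6*Z) (v(Z) = 1/((-9 + 3*Z + 3*Z) + 5) = 1/((-9 + 6*Z) + 5) = 1/(-4 + 6*Z))
E = -1 (E = 5 - 6 = -1)
p(g, X) = -1
14 - 15*p(v(-5), 2) = 14 - 15*(-1) = 14 + 15 = 29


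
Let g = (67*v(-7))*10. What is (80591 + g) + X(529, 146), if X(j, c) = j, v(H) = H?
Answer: 76430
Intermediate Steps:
g = -4690 (g = (67*(-7))*10 = -469*10 = -4690)
(80591 + g) + X(529, 146) = (80591 - 4690) + 529 = 75901 + 529 = 76430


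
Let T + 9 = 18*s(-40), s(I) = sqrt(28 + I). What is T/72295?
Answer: -9/72295 + 36*I*sqrt(3)/72295 ≈ -0.00012449 + 0.00086249*I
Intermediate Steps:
T = -9 + 36*I*sqrt(3) (T = -9 + 18*sqrt(28 - 40) = -9 + 18*sqrt(-12) = -9 + 18*(2*I*sqrt(3)) = -9 + 36*I*sqrt(3) ≈ -9.0 + 62.354*I)
T/72295 = (-9 + 36*I*sqrt(3))/72295 = (-9 + 36*I*sqrt(3))*(1/72295) = -9/72295 + 36*I*sqrt(3)/72295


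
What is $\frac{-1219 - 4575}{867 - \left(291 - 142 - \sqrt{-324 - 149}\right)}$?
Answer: $- \frac{4160092}{515997} + \frac{5794 i \sqrt{473}}{515997} \approx -8.0622 + 0.24421 i$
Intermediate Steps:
$\frac{-1219 - 4575}{867 - \left(291 - 142 - \sqrt{-324 - 149}\right)} = - \frac{5794}{867 - \left(149 - i \sqrt{473}\right)} = - \frac{5794}{718 + i \sqrt{473}}$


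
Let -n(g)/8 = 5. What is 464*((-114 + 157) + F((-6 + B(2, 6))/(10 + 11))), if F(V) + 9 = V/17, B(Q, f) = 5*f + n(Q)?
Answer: 5624608/357 ≈ 15755.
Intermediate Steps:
n(g) = -40 (n(g) = -8*5 = -40)
B(Q, f) = -40 + 5*f (B(Q, f) = 5*f - 40 = -40 + 5*f)
F(V) = -9 + V/17
464*((-114 + 157) + F((-6 + B(2, 6))/(10 + 11))) = 464*((-114 + 157) + (-9 + ((-6 + (-40 + 5*6))/(10 + 11))/17)) = 464*(43 + (-9 + ((-6 + (-40 + 30))/21)/17)) = 464*(43 + (-9 + ((-6 - 10)*(1/21))/17)) = 464*(43 + (-9 + (-16*1/21)/17)) = 464*(43 + (-9 + (1/17)*(-16/21))) = 464*(43 + (-9 - 16/357)) = 464*(43 - 3229/357) = 464*(12122/357) = 5624608/357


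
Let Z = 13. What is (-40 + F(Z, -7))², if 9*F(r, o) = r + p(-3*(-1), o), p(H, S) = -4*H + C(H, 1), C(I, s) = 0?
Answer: 128881/81 ≈ 1591.1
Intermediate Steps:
p(H, S) = -4*H (p(H, S) = -4*H + 0 = -4*H)
F(r, o) = -4/3 + r/9 (F(r, o) = (r - (-12)*(-1))/9 = (r - 4*3)/9 = (r - 12)/9 = (-12 + r)/9 = -4/3 + r/9)
(-40 + F(Z, -7))² = (-40 + (-4/3 + (⅑)*13))² = (-40 + (-4/3 + 13/9))² = (-40 + ⅑)² = (-359/9)² = 128881/81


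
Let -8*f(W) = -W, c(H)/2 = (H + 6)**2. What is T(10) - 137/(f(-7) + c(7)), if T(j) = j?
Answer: 25874/2697 ≈ 9.5936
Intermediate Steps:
c(H) = 2*(6 + H)**2 (c(H) = 2*(H + 6)**2 = 2*(6 + H)**2)
f(W) = W/8 (f(W) = -(-1)*W/8 = W/8)
T(10) - 137/(f(-7) + c(7)) = 10 - 137/((1/8)*(-7) + 2*(6 + 7)**2) = 10 - 137/(-7/8 + 2*13**2) = 10 - 137/(-7/8 + 2*169) = 10 - 137/(-7/8 + 338) = 10 - 137/2697/8 = 10 - 137*8/2697 = 10 - 1096/2697 = 25874/2697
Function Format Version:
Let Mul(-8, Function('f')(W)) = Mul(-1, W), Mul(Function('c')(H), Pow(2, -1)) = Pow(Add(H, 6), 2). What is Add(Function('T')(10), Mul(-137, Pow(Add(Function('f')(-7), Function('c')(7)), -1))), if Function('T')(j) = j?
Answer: Rational(25874, 2697) ≈ 9.5936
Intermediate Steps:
Function('c')(H) = Mul(2, Pow(Add(6, H), 2)) (Function('c')(H) = Mul(2, Pow(Add(H, 6), 2)) = Mul(2, Pow(Add(6, H), 2)))
Function('f')(W) = Mul(Rational(1, 8), W) (Function('f')(W) = Mul(Rational(-1, 8), Mul(-1, W)) = Mul(Rational(1, 8), W))
Add(Function('T')(10), Mul(-137, Pow(Add(Function('f')(-7), Function('c')(7)), -1))) = Add(10, Mul(-137, Pow(Add(Mul(Rational(1, 8), -7), Mul(2, Pow(Add(6, 7), 2))), -1))) = Add(10, Mul(-137, Pow(Add(Rational(-7, 8), Mul(2, Pow(13, 2))), -1))) = Add(10, Mul(-137, Pow(Add(Rational(-7, 8), Mul(2, 169)), -1))) = Add(10, Mul(-137, Pow(Add(Rational(-7, 8), 338), -1))) = Add(10, Mul(-137, Pow(Rational(2697, 8), -1))) = Add(10, Mul(-137, Rational(8, 2697))) = Add(10, Rational(-1096, 2697)) = Rational(25874, 2697)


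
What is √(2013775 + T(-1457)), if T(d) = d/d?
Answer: 4*√125861 ≈ 1419.1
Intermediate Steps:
T(d) = 1
√(2013775 + T(-1457)) = √(2013775 + 1) = √2013776 = 4*√125861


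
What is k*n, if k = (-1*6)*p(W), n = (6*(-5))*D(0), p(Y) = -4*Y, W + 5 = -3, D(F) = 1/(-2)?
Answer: -2880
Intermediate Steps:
D(F) = -½
W = -8 (W = -5 - 3 = -8)
n = 15 (n = (6*(-5))*(-½) = -30*(-½) = 15)
k = -192 (k = (-1*6)*(-4*(-8)) = -6*32 = -192)
k*n = -192*15 = -2880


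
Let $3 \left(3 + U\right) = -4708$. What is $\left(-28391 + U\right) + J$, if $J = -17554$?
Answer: $- \frac{142552}{3} \approx -47517.0$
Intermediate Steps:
$U = - \frac{4717}{3}$ ($U = -3 + \frac{1}{3} \left(-4708\right) = -3 - \frac{4708}{3} = - \frac{4717}{3} \approx -1572.3$)
$\left(-28391 + U\right) + J = \left(-28391 - \frac{4717}{3}\right) - 17554 = - \frac{89890}{3} - 17554 = - \frac{142552}{3}$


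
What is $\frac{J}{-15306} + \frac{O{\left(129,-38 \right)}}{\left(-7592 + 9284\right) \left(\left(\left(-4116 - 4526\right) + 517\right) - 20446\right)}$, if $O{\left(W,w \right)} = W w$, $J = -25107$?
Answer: $\frac{16858346363}{10276731561} \approx 1.6404$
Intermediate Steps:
$\frac{J}{-15306} + \frac{O{\left(129,-38 \right)}}{\left(-7592 + 9284\right) \left(\left(\left(-4116 - 4526\right) + 517\right) - 20446\right)} = - \frac{25107}{-15306} + \frac{129 \left(-38\right)}{\left(-7592 + 9284\right) \left(\left(\left(-4116 - 4526\right) + 517\right) - 20446\right)} = \left(-25107\right) \left(- \frac{1}{15306}\right) - \frac{4902}{1692 \left(\left(-8642 + 517\right) - 20446\right)} = \frac{8369}{5102} - \frac{4902}{1692 \left(-8125 - 20446\right)} = \frac{8369}{5102} - \frac{4902}{1692 \left(-28571\right)} = \frac{8369}{5102} - \frac{4902}{-48342132} = \frac{8369}{5102} - - \frac{817}{8057022} = \frac{8369}{5102} + \frac{817}{8057022} = \frac{16858346363}{10276731561}$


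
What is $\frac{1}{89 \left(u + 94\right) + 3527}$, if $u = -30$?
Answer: $\frac{1}{9223} \approx 0.00010842$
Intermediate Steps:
$\frac{1}{89 \left(u + 94\right) + 3527} = \frac{1}{89 \left(-30 + 94\right) + 3527} = \frac{1}{89 \cdot 64 + 3527} = \frac{1}{5696 + 3527} = \frac{1}{9223}$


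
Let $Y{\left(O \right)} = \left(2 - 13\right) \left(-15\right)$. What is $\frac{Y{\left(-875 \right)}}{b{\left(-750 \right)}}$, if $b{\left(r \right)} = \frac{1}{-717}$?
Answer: $-118305$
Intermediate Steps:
$b{\left(r \right)} = - \frac{1}{717}$
$Y{\left(O \right)} = 165$ ($Y{\left(O \right)} = \left(-11\right) \left(-15\right) = 165$)
$\frac{Y{\left(-875 \right)}}{b{\left(-750 \right)}} = \frac{165}{- \frac{1}{717}} = 165 \left(-717\right) = -118305$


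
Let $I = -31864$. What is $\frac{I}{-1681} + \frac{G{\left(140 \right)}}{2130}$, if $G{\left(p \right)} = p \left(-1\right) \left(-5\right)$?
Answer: $\frac{6904702}{358053} \approx 19.284$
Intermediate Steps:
$G{\left(p \right)} = 5 p$ ($G{\left(p \right)} = - p \left(-5\right) = 5 p$)
$\frac{I}{-1681} + \frac{G{\left(140 \right)}}{2130} = - \frac{31864}{-1681} + \frac{5 \cdot 140}{2130} = \left(-31864\right) \left(- \frac{1}{1681}\right) + 700 \cdot \frac{1}{2130} = \frac{31864}{1681} + \frac{70}{213} = \frac{6904702}{358053}$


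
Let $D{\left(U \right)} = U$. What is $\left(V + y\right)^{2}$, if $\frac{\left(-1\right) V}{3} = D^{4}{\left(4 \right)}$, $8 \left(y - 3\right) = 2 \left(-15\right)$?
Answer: $\frac{9455625}{16} \approx 5.9098 \cdot 10^{5}$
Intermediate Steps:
$y = - \frac{3}{4}$ ($y = 3 + \frac{2 \left(-15\right)}{8} = 3 + \frac{1}{8} \left(-30\right) = 3 - \frac{15}{4} = - \frac{3}{4} \approx -0.75$)
$V = -768$ ($V = - 3 \cdot 4^{4} = \left(-3\right) 256 = -768$)
$\left(V + y\right)^{2} = \left(-768 - \frac{3}{4}\right)^{2} = \left(- \frac{3075}{4}\right)^{2} = \frac{9455625}{16}$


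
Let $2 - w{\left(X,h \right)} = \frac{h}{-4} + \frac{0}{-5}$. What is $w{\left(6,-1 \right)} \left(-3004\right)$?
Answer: $-5257$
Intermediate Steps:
$w{\left(X,h \right)} = 2 + \frac{h}{4}$ ($w{\left(X,h \right)} = 2 - \left(\frac{h}{-4} + \frac{0}{-5}\right) = 2 - \left(h \left(- \frac{1}{4}\right) + 0 \left(- \frac{1}{5}\right)\right) = 2 - \left(- \frac{h}{4} + 0\right) = 2 - - \frac{h}{4} = 2 + \frac{h}{4}$)
$w{\left(6,-1 \right)} \left(-3004\right) = \left(2 + \frac{1}{4} \left(-1\right)\right) \left(-3004\right) = \left(2 - \frac{1}{4}\right) \left(-3004\right) = \frac{7}{4} \left(-3004\right) = -5257$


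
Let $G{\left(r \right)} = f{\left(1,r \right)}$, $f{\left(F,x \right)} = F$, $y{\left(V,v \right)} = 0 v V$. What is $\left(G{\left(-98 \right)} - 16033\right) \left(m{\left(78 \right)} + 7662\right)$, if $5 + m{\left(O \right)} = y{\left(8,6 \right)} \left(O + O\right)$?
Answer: $-122757024$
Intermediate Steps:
$y{\left(V,v \right)} = 0$ ($y{\left(V,v \right)} = 0 V = 0$)
$G{\left(r \right)} = 1$
$m{\left(O \right)} = -5$ ($m{\left(O \right)} = -5 + 0 \left(O + O\right) = -5 + 0 \cdot 2 O = -5 + 0 = -5$)
$\left(G{\left(-98 \right)} - 16033\right) \left(m{\left(78 \right)} + 7662\right) = \left(1 - 16033\right) \left(-5 + 7662\right) = \left(-16032\right) 7657 = -122757024$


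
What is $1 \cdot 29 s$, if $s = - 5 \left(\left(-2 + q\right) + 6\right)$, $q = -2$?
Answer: $-290$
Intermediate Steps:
$s = -10$ ($s = - 5 \left(\left(-2 - 2\right) + 6\right) = - 5 \left(-4 + 6\right) = \left(-5\right) 2 = -10$)
$1 \cdot 29 s = 1 \cdot 29 \left(-10\right) = 29 \left(-10\right) = -290$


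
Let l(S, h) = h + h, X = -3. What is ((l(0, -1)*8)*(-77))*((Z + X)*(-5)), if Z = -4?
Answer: 43120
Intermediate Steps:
l(S, h) = 2*h
((l(0, -1)*8)*(-77))*((Z + X)*(-5)) = (((2*(-1))*8)*(-77))*((-4 - 3)*(-5)) = (-2*8*(-77))*(-7*(-5)) = -16*(-77)*35 = 1232*35 = 43120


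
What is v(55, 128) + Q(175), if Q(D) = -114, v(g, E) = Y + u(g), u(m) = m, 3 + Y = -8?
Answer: -70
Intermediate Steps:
Y = -11 (Y = -3 - 8 = -11)
v(g, E) = -11 + g
v(55, 128) + Q(175) = (-11 + 55) - 114 = 44 - 114 = -70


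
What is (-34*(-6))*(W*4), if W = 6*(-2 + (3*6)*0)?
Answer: -9792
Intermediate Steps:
W = -12 (W = 6*(-2 + 18*0) = 6*(-2 + 0) = 6*(-2) = -12)
(-34*(-6))*(W*4) = (-34*(-6))*(-12*4) = 204*(-48) = -9792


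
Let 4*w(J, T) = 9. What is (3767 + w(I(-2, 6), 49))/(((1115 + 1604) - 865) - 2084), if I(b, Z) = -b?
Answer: -15077/920 ≈ -16.388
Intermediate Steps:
w(J, T) = 9/4 (w(J, T) = (1/4)*9 = 9/4)
(3767 + w(I(-2, 6), 49))/(((1115 + 1604) - 865) - 2084) = (3767 + 9/4)/(((1115 + 1604) - 865) - 2084) = 15077/(4*((2719 - 865) - 2084)) = 15077/(4*(1854 - 2084)) = (15077/4)/(-230) = (15077/4)*(-1/230) = -15077/920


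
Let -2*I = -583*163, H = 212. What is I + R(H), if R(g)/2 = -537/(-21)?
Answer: 665919/14 ≈ 47566.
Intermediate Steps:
I = 95029/2 (I = -(-583)*163/2 = -½*(-95029) = 95029/2 ≈ 47515.)
R(g) = 358/7 (R(g) = 2*(-537/(-21)) = 2*(-537*(-1/21)) = 2*(179/7) = 358/7)
I + R(H) = 95029/2 + 358/7 = 665919/14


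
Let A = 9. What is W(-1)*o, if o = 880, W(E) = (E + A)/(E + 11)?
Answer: 704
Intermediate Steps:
W(E) = (9 + E)/(11 + E) (W(E) = (E + 9)/(E + 11) = (9 + E)/(11 + E))
W(-1)*o = ((9 - 1)/(11 - 1))*880 = (8/10)*880 = ((⅒)*8)*880 = (⅘)*880 = 704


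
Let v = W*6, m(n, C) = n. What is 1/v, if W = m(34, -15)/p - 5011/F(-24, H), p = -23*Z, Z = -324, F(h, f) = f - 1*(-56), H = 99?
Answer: -96255/18668351 ≈ -0.0051561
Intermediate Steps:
F(h, f) = 56 + f (F(h, f) = f + 56 = 56 + f)
p = 7452 (p = -23*(-324) = 7452)
W = -18668351/577530 (W = 34/7452 - 5011/(56 + 99) = 34*(1/7452) - 5011/155 = 17/3726 - 5011*1/155 = 17/3726 - 5011/155 = -18668351/577530 ≈ -32.324)
v = -18668351/96255 (v = -18668351/577530*6 = -18668351/96255 ≈ -193.95)
1/v = 1/(-18668351/96255) = -96255/18668351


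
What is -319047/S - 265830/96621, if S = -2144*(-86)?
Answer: -618925883/138103616 ≈ -4.4816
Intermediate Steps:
S = 184384 (S = -1*(-184384) = 184384)
-319047/S - 265830/96621 = -319047/184384 - 265830/96621 = -319047*1/184384 - 265830*1/96621 = -319047/184384 - 88610/32207 = -618925883/138103616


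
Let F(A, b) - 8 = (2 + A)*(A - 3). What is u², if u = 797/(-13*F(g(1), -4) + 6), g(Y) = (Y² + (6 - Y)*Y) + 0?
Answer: 635209/168100 ≈ 3.7788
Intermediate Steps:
g(Y) = Y² + Y*(6 - Y) (g(Y) = (Y² + Y*(6 - Y)) + 0 = Y² + Y*(6 - Y))
F(A, b) = 8 + (-3 + A)*(2 + A) (F(A, b) = 8 + (2 + A)*(A - 3) = 8 + (2 + A)*(-3 + A) = 8 + (-3 + A)*(2 + A))
u = -797/410 (u = 797/(-13*(2 + (6*1)² - 6) + 6) = 797/(-13*(2 + 6² - 1*6) + 6) = 797/(-13*(2 + 36 - 6) + 6) = 797/(-13*32 + 6) = 797/(-416 + 6) = 797/(-410) = 797*(-1/410) = -797/410 ≈ -1.9439)
u² = (-797/410)² = 635209/168100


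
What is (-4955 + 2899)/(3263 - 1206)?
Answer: -2056/2057 ≈ -0.99951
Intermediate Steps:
(-4955 + 2899)/(3263 - 1206) = -2056/2057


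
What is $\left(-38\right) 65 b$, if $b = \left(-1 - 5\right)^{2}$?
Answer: $-88920$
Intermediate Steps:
$b = 36$ ($b = \left(-6\right)^{2} = 36$)
$\left(-38\right) 65 b = \left(-38\right) 65 \cdot 36 = \left(-2470\right) 36 = -88920$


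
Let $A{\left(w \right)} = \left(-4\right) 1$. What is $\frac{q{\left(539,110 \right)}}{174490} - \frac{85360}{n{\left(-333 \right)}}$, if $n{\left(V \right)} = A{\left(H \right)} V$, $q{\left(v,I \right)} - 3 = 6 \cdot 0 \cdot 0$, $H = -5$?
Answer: $- \frac{3723615601}{58105170} \approx -64.084$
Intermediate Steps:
$A{\left(w \right)} = -4$
$q{\left(v,I \right)} = 3$ ($q{\left(v,I \right)} = 3 + 6 \cdot 0 \cdot 0 = 3 + 0 \cdot 0 = 3 + 0 = 3$)
$n{\left(V \right)} = - 4 V$
$\frac{q{\left(539,110 \right)}}{174490} - \frac{85360}{n{\left(-333 \right)}} = \frac{3}{174490} - \frac{85360}{\left(-4\right) \left(-333\right)} = 3 \cdot \frac{1}{174490} - \frac{85360}{1332} = \frac{3}{174490} - \frac{21340}{333} = - \frac{3723615601}{58105170}$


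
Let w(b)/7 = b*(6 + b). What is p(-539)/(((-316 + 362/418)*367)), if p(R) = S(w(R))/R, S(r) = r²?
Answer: 224020369573/3453103 ≈ 64875.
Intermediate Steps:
w(b) = 7*b*(6 + b) (w(b) = 7*(b*(6 + b)) = 7*b*(6 + b))
p(R) = 49*R*(6 + R)² (p(R) = (7*R*(6 + R))²/R = (49*R²*(6 + R)²)/R = 49*R*(6 + R)²)
p(-539)/(((-316 + 362/418)*367)) = (49*(-539)*(6 - 539)²)/(((-316 + 362/418)*367)) = (49*(-539)*(-533)²)/(((-316 + 362*(1/418))*367)) = (49*(-539)*284089)/(((-316 + 181/209)*367)) = -7503074579/((-65863/209*367)) = -7503074579/(-24171721/209) = -7503074579*(-209/24171721) = 224020369573/3453103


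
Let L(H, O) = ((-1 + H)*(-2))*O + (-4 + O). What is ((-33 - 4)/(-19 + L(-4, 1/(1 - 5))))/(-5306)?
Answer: -74/273259 ≈ -0.00027081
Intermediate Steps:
L(H, O) = -4 + O + O*(2 - 2*H) (L(H, O) = (2 - 2*H)*O + (-4 + O) = O*(2 - 2*H) + (-4 + O) = -4 + O + O*(2 - 2*H))
((-33 - 4)/(-19 + L(-4, 1/(1 - 5))))/(-5306) = ((-33 - 4)/(-19 + (-4 + 3/(1 - 5) - 2*(-4)/(1 - 5))))/(-5306) = (-37/(-19 + (-4 + 3/(-4) - 2*(-4)/(-4))))*(-1/5306) = (-37/(-19 + (-4 + 3*(-1/4) - 2*(-4)*(-1/4))))*(-1/5306) = (-37/(-19 + (-4 - 3/4 - 2)))*(-1/5306) = (-37/(-19 - 27/4))*(-1/5306) = (-37/(-103/4))*(-1/5306) = -4/103*(-37)*(-1/5306) = (148/103)*(-1/5306) = -74/273259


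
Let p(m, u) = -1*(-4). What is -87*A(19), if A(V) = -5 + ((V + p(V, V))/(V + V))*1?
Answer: 14529/38 ≈ 382.34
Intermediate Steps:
p(m, u) = 4
A(V) = -5 + (4 + V)/(2*V) (A(V) = -5 + ((V + 4)/(V + V))*1 = -5 + ((4 + V)/((2*V)))*1 = -5 + ((4 + V)*(1/(2*V)))*1 = -5 + ((4 + V)/(2*V))*1 = -5 + (4 + V)/(2*V))
-87*A(19) = -87*(-9/2 + 2/19) = -87*(-167/38) = 14529/38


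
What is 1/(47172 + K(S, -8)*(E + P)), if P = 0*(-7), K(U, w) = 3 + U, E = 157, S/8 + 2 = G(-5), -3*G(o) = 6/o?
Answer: 5/228167 ≈ 2.1914e-5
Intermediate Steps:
G(o) = -2/o
S = -64/5 (S = -16 + 8*(-2/(-5)) = -16 + 8*(-2*(-1/5)) = -16 + 8*(2/5) = -16 + 16/5 = -64/5 ≈ -12.800)
P = 0
1/(47172 + K(S, -8)*(E + P)) = 1/(47172 + (3 - 64/5)*(157 + 0)) = 1/(47172 - 49/5*157) = 1/(47172 - 7693/5) = 1/(228167/5) = 5/228167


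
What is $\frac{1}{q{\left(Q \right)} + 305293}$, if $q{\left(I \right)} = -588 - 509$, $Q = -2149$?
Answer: $\frac{1}{304196} \approx 3.2874 \cdot 10^{-6}$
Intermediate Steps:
$q{\left(I \right)} = -1097$ ($q{\left(I \right)} = -588 - 509 = -1097$)
$\frac{1}{q{\left(Q \right)} + 305293} = \frac{1}{-1097 + 305293} = \frac{1}{304196}$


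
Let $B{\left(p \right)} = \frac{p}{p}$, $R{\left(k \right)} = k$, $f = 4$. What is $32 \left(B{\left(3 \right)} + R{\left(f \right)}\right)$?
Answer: $160$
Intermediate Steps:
$B{\left(p \right)} = 1$
$32 \left(B{\left(3 \right)} + R{\left(f \right)}\right) = 32 \left(1 + 4\right) = 32 \cdot 5 = 160$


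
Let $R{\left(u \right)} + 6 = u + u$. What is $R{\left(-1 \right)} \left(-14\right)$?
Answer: $112$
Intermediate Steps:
$R{\left(u \right)} = -6 + 2 u$ ($R{\left(u \right)} = -6 + \left(u + u\right) = -6 + 2 u$)
$R{\left(-1 \right)} \left(-14\right) = \left(-6 + 2 \left(-1\right)\right) \left(-14\right) = \left(-6 - 2\right) \left(-14\right) = \left(-8\right) \left(-14\right) = 112$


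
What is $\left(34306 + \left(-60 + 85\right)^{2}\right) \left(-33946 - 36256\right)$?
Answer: $-2452226062$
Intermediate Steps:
$\left(34306 + \left(-60 + 85\right)^{2}\right) \left(-33946 - 36256\right) = \left(34306 + 25^{2}\right) \left(-70202\right) = \left(34306 + 625\right) \left(-70202\right) = 34931 \left(-70202\right) = -2452226062$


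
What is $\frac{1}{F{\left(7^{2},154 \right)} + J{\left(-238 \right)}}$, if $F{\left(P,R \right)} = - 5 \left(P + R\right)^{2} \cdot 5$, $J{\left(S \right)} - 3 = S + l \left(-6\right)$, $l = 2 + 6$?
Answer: $- \frac{1}{1030508} \approx -9.7039 \cdot 10^{-7}$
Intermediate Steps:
$l = 8$
$J{\left(S \right)} = -45 + S$ ($J{\left(S \right)} = 3 + \left(S + 8 \left(-6\right)\right) = 3 + \left(S - 48\right) = 3 + \left(-48 + S\right) = -45 + S$)
$F{\left(P,R \right)} = - 25 \left(P + R\right)^{2}$
$\frac{1}{F{\left(7^{2},154 \right)} + J{\left(-238 \right)}} = \frac{1}{- 25 \left(7^{2} + 154\right)^{2} - 283} = \frac{1}{- 25 \left(49 + 154\right)^{2} - 283} = \frac{1}{- 25 \cdot 203^{2} - 283} = \frac{1}{\left(-25\right) 41209 - 283} = \frac{1}{-1030225 - 283} = \frac{1}{-1030508} = - \frac{1}{1030508}$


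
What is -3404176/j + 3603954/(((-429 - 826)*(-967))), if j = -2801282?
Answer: 7113474199994/1699796907985 ≈ 4.1849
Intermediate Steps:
-3404176/j + 3603954/(((-429 - 826)*(-967))) = -3404176/(-2801282) + 3603954/(((-429 - 826)*(-967))) = -3404176*(-1/2801282) + 3603954/((-1255*(-967))) = 1702088/1400641 + 3603954/1213585 = 7113474199994/1699796907985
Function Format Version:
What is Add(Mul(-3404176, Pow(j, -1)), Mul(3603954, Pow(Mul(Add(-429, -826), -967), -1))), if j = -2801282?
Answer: Rational(7113474199994, 1699796907985) ≈ 4.1849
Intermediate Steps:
Add(Mul(-3404176, Pow(j, -1)), Mul(3603954, Pow(Mul(Add(-429, -826), -967), -1))) = Add(Mul(-3404176, Pow(-2801282, -1)), Mul(3603954, Pow(Mul(Add(-429, -826), -967), -1))) = Add(Mul(-3404176, Rational(-1, 2801282)), Mul(3603954, Pow(Mul(-1255, -967), -1))) = Add(Rational(1702088, 1400641), Mul(3603954, Pow(1213585, -1))) = Add(Rational(1702088, 1400641), Mul(3603954, Rational(1, 1213585))) = Add(Rational(1702088, 1400641), Rational(3603954, 1213585)) = Rational(7113474199994, 1699796907985)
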